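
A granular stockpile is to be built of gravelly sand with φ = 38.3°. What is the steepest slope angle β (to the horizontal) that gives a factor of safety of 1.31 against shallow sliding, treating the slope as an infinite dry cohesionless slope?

β = 31.1°

For an infinite dry cohesionless slope FS = tanφ/tanβ, so tanβ = tanφ / FS.
tanβ = tan38.3° / 1.31 = 0.7898 / 1.31 = 0.6029
β = arctan(0.6029) = 31.08°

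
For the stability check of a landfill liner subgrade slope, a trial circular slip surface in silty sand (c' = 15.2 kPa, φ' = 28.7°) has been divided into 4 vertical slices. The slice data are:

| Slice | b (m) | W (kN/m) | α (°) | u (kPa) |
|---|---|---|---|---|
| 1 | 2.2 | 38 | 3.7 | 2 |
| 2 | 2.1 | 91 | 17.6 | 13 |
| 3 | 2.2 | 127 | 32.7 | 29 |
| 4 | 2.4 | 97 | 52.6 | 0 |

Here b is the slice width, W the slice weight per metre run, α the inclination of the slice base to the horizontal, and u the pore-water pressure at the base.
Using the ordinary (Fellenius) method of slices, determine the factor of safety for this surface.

Ordinary method of slices: FS = Σ[c'·Δl_i + (W_i cosα_i − u_i·Δl_i)·tanφ'] / Σ W_i sinα_i, with Δl_i = b_i / cosα_i.
Slice 1: Δl = 2.2/cos3.7° = 2.205 m; N'_1 = 38·cos3.7° − 2·2.205 = 33.5; c'Δl = 33.51; W sinα = 2.5
Slice 2: Δl = 2.1/cos17.6° = 2.203 m; N'_2 = 91·cos17.6° − 13·2.203 = 58.1; c'Δl = 33.49; W sinα = 27.5
Slice 3: Δl = 2.2/cos32.7° = 2.614 m; N'_3 = 127·cos32.7° − 29·2.614 = 31.1; c'Δl = 39.74; W sinα = 68.6
Slice 4: Δl = 2.4/cos52.6° = 3.951 m; N'_4 = 97·cos52.6° − 0·3.951 = 58.9; c'Δl = 60.06; W sinα = 77.1
Σc'Δl = 166.8 kN/m; ΣN' = 181.6 kN/m; ΣW sinα = 175.6 kN/m
Resisting = 166.8 + 181.6·tan28.7° = 166.8 + 99.4 = 266.2 kN/m
FS = 266.2 / 175.6 = 1.516

FS = 1.52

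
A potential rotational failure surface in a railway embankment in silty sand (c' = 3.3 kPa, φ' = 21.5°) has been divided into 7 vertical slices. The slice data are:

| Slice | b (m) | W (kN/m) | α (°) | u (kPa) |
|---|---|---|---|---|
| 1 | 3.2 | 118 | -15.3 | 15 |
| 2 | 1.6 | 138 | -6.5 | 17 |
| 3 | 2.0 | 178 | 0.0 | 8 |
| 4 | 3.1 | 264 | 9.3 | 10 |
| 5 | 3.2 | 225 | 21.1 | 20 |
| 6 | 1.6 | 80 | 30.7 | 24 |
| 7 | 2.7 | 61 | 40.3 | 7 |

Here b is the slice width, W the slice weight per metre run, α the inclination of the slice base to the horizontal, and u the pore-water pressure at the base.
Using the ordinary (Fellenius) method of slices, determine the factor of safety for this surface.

Ordinary method of slices: FS = Σ[c'·Δl_i + (W_i cosα_i − u_i·Δl_i)·tanφ'] / Σ W_i sinα_i, with Δl_i = b_i / cosα_i.
Slice 1: Δl = 3.2/cos(-15.3°) = 3.318 m; N'_1 = 118·cos(-15.3°) − 15·3.318 = 64.1; c'Δl = 10.95; W sinα = -31.1
Slice 2: Δl = 1.6/cos(-6.5°) = 1.610 m; N'_2 = 138·cos(-6.5°) − 17·1.610 = 109.7; c'Δl = 5.31; W sinα = -15.6
Slice 3: Δl = 2.0/cos0.0° = 2.000 m; N'_3 = 178·cos0.0° − 8·2.000 = 162.0; c'Δl = 6.60; W sinα = 0.0
Slice 4: Δl = 3.1/cos9.3° = 3.141 m; N'_4 = 264·cos9.3° − 10·3.141 = 229.1; c'Δl = 10.37; W sinα = 42.7
Slice 5: Δl = 3.2/cos21.1° = 3.430 m; N'_5 = 225·cos21.1° − 20·3.430 = 141.3; c'Δl = 11.32; W sinα = 81.0
Slice 6: Δl = 1.6/cos30.7° = 1.861 m; N'_6 = 80·cos30.7° − 24·1.861 = 24.1; c'Δl = 6.14; W sinα = 40.8
Slice 7: Δl = 2.7/cos40.3° = 3.540 m; N'_7 = 61·cos40.3° − 7·3.540 = 21.7; c'Δl = 11.68; W sinα = 39.5
Σc'Δl = 62.4 kN/m; ΣN' = 752.1 kN/m; ΣW sinα = 157.2 kN/m
Resisting = 62.4 + 752.1·tan21.5° = 62.4 + 296.3 = 358.6 kN/m
FS = 358.6 / 157.2 = 2.281

FS = 2.28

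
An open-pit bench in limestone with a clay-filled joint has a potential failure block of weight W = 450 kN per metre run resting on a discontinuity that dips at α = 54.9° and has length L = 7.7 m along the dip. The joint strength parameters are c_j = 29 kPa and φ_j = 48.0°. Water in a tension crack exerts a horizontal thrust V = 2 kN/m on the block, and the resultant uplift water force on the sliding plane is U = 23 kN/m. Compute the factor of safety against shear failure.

FS = 1.31

Resolving the block weight along and normal to the plane and applying the Mohr–Coulomb strength on the joint:
N' = W cosα − U − V sinα = 450·cos54.9° − 23 − 2·sin54.9° = 234.1 kN/m
Driving force T = W sinα + V cosα = 450·sin54.9° + 2·cos54.9° = 369.3 kN/m
Resisting force R = c_j·L + N'·tanφ_j = 29·7.7 + 234.1·tan48.0° = 223.3 + 260.0 = 483.3 kN/m
FS = R / T = 483.3 / 369.3 = 1.309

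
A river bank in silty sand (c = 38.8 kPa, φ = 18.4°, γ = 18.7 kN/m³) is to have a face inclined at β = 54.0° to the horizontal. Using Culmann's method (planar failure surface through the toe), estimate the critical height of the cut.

Culmann's analysis gives the critical failure plane at α_cr = (β + φ)/2 = (54.0 + 18.4)/2 = 36.2°, and the critical height
H_c = (4c/γ) · sinβ cosφ / [1 − cos(β − φ)]
    = (4·38.8/18.7) · sin54.0°·cos18.4° / [1 − cos(35.6°)]
    = 8.299 · 0.8090·0.9489 / [1 − 0.8131]
    = 8.299 · 0.7677 / 0.1869
    = 34.09 m

H_c = 34.09 m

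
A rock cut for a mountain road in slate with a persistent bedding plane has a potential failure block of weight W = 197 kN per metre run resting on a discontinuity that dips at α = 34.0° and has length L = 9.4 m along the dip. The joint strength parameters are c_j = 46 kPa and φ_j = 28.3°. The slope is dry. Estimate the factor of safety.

FS = 4.72

Resolving the block weight along and normal to the plane and applying the Mohr–Coulomb strength on the joint:
N' = W cosα = 197·cos34.0° = 163.3 kN/m
Driving force T = W sinα = 197·sin34.0° = 110.2 kN/m
Resisting force R = c_j·L + N'·tanφ_j = 46·9.4 + 163.3·tan28.3° = 432.4 + 87.9 = 520.3 kN/m
FS = R / T = 520.3 / 110.2 = 4.723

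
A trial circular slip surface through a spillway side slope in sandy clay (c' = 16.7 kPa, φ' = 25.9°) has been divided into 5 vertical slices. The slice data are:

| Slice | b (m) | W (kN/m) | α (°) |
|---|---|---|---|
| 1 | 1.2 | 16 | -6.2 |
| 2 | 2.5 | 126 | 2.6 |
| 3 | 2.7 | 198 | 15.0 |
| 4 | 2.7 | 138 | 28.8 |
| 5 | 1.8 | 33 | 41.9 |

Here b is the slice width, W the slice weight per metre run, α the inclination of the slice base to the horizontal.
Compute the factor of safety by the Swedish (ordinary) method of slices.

FS = 3.01

Ordinary method of slices: FS = Σ[c'·Δl_i + (W_i cosα_i)·tanφ'] / Σ W_i sinα_i, with Δl_i = b_i / cosα_i.
Slice 1: Δl = 1.2/cos(-6.2°) = 1.207 m; N'_1 = 16·cos(-6.2°) = 15.9; c'Δl = 20.16; W sinα = -1.7
Slice 2: Δl = 2.5/cos2.6° = 2.503 m; N'_2 = 126·cos2.6° = 125.9; c'Δl = 41.79; W sinα = 5.7
Slice 3: Δl = 2.7/cos15.0° = 2.795 m; N'_3 = 198·cos15.0° = 191.3; c'Δl = 46.68; W sinα = 51.2
Slice 4: Δl = 2.7/cos28.8° = 3.081 m; N'_4 = 138·cos28.8° = 120.9; c'Δl = 51.45; W sinα = 66.5
Slice 5: Δl = 1.8/cos41.9° = 2.418 m; N'_5 = 33·cos41.9° = 24.6; c'Δl = 40.39; W sinα = 22.0
Σc'Δl = 200.5 kN/m; ΣN' = 478.5 kN/m; ΣW sinα = 143.8 kN/m
Resisting = 200.5 + 478.5·tan25.9° = 200.5 + 232.4 = 432.8 kN/m
FS = 432.8 / 143.8 = 3.011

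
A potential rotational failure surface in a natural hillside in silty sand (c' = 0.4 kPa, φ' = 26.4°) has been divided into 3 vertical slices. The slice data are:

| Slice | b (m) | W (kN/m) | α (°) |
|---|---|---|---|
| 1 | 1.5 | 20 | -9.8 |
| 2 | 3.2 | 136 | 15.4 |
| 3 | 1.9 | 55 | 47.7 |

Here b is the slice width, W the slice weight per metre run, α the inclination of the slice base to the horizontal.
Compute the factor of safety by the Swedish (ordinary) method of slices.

FS = 1.31

Ordinary method of slices: FS = Σ[c'·Δl_i + (W_i cosα_i)·tanφ'] / Σ W_i sinα_i, with Δl_i = b_i / cosα_i.
Slice 1: Δl = 1.5/cos(-9.8°) = 1.522 m; N'_1 = 20·cos(-9.8°) = 19.7; c'Δl = 0.61; W sinα = -3.4
Slice 2: Δl = 3.2/cos15.4° = 3.319 m; N'_2 = 136·cos15.4° = 131.1; c'Δl = 1.33; W sinα = 36.1
Slice 3: Δl = 1.9/cos47.7° = 2.823 m; N'_3 = 55·cos47.7° = 37.0; c'Δl = 1.13; W sinα = 40.7
Σc'Δl = 3.1 kN/m; ΣN' = 187.8 kN/m; ΣW sinα = 73.4 kN/m
Resisting = 3.1 + 187.8·tan26.4° = 3.1 + 93.2 = 96.3 kN/m
FS = 96.3 / 73.4 = 1.312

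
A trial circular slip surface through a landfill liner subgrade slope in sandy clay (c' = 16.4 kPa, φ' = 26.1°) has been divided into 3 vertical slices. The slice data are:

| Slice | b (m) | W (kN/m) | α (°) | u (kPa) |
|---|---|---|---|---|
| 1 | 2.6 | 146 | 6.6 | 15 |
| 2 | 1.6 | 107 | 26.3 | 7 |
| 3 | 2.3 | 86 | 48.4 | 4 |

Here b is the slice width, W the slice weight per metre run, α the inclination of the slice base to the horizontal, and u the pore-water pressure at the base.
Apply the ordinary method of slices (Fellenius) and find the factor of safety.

Ordinary method of slices: FS = Σ[c'·Δl_i + (W_i cosα_i − u_i·Δl_i)·tanφ'] / Σ W_i sinα_i, with Δl_i = b_i / cosα_i.
Slice 1: Δl = 2.6/cos6.6° = 2.617 m; N'_1 = 146·cos6.6° − 15·2.617 = 105.8; c'Δl = 42.92; W sinα = 16.8
Slice 2: Δl = 1.6/cos26.3° = 1.785 m; N'_2 = 107·cos26.3° − 7·1.785 = 83.4; c'Δl = 29.27; W sinα = 47.4
Slice 3: Δl = 2.3/cos48.4° = 3.464 m; N'_3 = 86·cos48.4° − 4·3.464 = 43.2; c'Δl = 56.81; W sinα = 64.3
Σc'Δl = 129.0 kN/m; ΣN' = 232.4 kN/m; ΣW sinα = 128.5 kN/m
Resisting = 129.0 + 232.4·tan26.1° = 129.0 + 113.9 = 242.9 kN/m
FS = 242.9 / 128.5 = 1.890

FS = 1.89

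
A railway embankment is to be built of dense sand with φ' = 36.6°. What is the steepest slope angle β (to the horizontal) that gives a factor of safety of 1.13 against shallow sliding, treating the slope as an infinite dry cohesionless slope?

For an infinite dry cohesionless slope FS = tanφ'/tanβ, so tanβ = tanφ' / FS.
tanβ = tan36.6° / 1.13 = 0.7427 / 1.13 = 0.6572
β = arctan(0.6572) = 33.31°

β = 33.3°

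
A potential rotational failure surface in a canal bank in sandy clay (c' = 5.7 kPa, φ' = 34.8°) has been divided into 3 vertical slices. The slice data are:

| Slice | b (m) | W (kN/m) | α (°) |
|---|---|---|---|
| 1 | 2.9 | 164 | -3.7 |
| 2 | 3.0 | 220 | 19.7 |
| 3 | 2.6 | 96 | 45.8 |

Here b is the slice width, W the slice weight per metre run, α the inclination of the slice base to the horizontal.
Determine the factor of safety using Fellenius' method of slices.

FS = 2.72

Ordinary method of slices: FS = Σ[c'·Δl_i + (W_i cosα_i)·tanφ'] / Σ W_i sinα_i, with Δl_i = b_i / cosα_i.
Slice 1: Δl = 2.9/cos(-3.7°) = 2.906 m; N'_1 = 164·cos(-3.7°) = 163.7; c'Δl = 16.56; W sinα = -10.6
Slice 2: Δl = 3.0/cos19.7° = 3.187 m; N'_2 = 220·cos19.7° = 207.1; c'Δl = 18.16; W sinα = 74.2
Slice 3: Δl = 2.6/cos45.8° = 3.729 m; N'_3 = 96·cos45.8° = 66.9; c'Δl = 21.26; W sinα = 68.8
Σc'Δl = 56.0 kN/m; ΣN' = 437.7 kN/m; ΣW sinα = 132.4 kN/m
Resisting = 56.0 + 437.7·tan34.8° = 56.0 + 304.2 = 360.2 kN/m
FS = 360.2 / 132.4 = 2.721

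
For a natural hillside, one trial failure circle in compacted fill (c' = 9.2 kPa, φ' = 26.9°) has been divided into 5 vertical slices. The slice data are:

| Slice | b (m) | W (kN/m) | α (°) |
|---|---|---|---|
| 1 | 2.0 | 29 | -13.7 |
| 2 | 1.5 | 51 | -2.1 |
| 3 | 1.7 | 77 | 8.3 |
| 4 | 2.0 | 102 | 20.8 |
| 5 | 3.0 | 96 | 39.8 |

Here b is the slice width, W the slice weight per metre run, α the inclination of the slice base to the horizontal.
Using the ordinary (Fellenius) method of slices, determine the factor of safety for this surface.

Ordinary method of slices: FS = Σ[c'·Δl_i + (W_i cosα_i)·tanφ'] / Σ W_i sinα_i, with Δl_i = b_i / cosα_i.
Slice 1: Δl = 2.0/cos(-13.7°) = 2.059 m; N'_1 = 29·cos(-13.7°) = 28.2; c'Δl = 18.94; W sinα = -6.9
Slice 2: Δl = 1.5/cos(-2.1°) = 1.501 m; N'_2 = 51·cos(-2.1°) = 51.0; c'Δl = 13.81; W sinα = -1.9
Slice 3: Δl = 1.7/cos8.3° = 1.718 m; N'_3 = 77·cos8.3° = 76.2; c'Δl = 15.81; W sinα = 11.1
Slice 4: Δl = 2.0/cos20.8° = 2.139 m; N'_4 = 102·cos20.8° = 95.4; c'Δl = 19.68; W sinα = 36.2
Slice 5: Δl = 3.0/cos39.8° = 3.905 m; N'_5 = 96·cos39.8° = 73.8; c'Δl = 35.92; W sinα = 61.5
Σc'Δl = 104.2 kN/m; ΣN' = 324.4 kN/m; ΣW sinα = 100.0 kN/m
Resisting = 104.2 + 324.4·tan26.9° = 104.2 + 164.6 = 268.8 kN/m
FS = 268.8 / 100.0 = 2.686

FS = 2.69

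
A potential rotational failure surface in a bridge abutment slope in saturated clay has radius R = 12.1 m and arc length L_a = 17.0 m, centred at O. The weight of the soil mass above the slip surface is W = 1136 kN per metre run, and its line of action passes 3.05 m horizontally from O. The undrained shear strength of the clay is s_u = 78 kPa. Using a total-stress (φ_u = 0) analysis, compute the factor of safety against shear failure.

Taking moments about the centre O, the resisting moment is provided by the undrained shear strength acting along the arc:
M_R = s_u·L_a·R = 78·17.00·12.1 = 16044.6 kN·m/m
M_D = W·d = 1136·3.05 = 3464.8 kN·m/m
FS = M_R / M_D = 16044.6 / 3464.8 = 4.631

FS = 4.63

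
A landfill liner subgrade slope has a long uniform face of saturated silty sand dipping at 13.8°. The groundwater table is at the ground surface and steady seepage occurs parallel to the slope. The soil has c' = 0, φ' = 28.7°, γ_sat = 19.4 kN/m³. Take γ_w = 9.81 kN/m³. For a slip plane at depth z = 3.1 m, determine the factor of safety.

With seepage parallel to the slope and the water table at the surface, the effective normal stress on the slip plane uses the buoyant unit weight γ' = γ_sat − γ_w while the driving shear stress uses γ_sat:
FS = [c' + γ' z cos²β tanφ'] / [γ_sat z sinβ cosβ]
(For c' = 0 this reduces to FS = (γ'/γ_sat)·tanφ'/tanβ.)
γ' = 19.4 − 9.81 = 9.59 kN/m³
Numerator = 0.0 + 9.59·3.1·cos²13.8°·tan28.7° = 0.0 + 9.59·3.1·0.9431·0.5475 = 15.350 kPa
Denominator = 19.4·3.1·sin13.8°·cos13.8° = 19.4·3.1·0.2385·0.9711 = 13.931 kPa
FS = 15.350 / 13.931 = 1.102

FS = 1.10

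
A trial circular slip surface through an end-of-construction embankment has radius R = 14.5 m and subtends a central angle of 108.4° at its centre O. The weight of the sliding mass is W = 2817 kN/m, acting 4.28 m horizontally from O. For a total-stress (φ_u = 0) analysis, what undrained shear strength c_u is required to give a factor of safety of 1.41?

c_u = 42.7 kPa

FS = c_u·L_a·R / (W·d), so c_u = FS·W·d / (L_a·R).
Arc length L_a = R·θ = 14.5·(108.4°·π/180) = 14.5·1.8919 = 27.43 m
c_u = 1.41·2817·4.28 / (27.43·14.5) = 17000.0 / 397.78 = 42.74 kPa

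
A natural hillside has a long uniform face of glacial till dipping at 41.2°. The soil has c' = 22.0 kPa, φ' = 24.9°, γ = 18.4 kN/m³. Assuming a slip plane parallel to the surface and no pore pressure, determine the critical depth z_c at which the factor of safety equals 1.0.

Setting FS = 1.00 in FS = [c' + γz cos²β tanφ'] / [γz sinβ cosβ] and solving for z:
z = c' / [γ cosβ (FS·sinβ − cosβ·tanφ')]
  = 22.0 / [18.4·cos41.2°·(1.00·sin41.2° − cos41.2°·tan24.9°)]
  = 22.0 / [18.4·0.7524·(1.00·0.6587 − 0.7524·0.4642)]
  = 22.0 / 4.2839 = 5.136 m

z_c = 5.14 m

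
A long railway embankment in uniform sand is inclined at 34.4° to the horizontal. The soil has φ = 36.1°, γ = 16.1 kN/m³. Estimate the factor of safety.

For a dry cohesionless infinite slope the factor of safety is FS = tanφ / tanβ.
FS = tan36.1° / tan34.4° = 0.7292 / 0.6847 = 1.065

FS = 1.06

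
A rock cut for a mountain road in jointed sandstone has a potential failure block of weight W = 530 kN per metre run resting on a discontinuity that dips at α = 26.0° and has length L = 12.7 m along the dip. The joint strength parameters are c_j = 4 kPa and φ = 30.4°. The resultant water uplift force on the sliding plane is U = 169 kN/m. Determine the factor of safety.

FS = 0.99

Resolving the block weight along and normal to the plane and applying the Mohr–Coulomb strength on the joint:
N' = W cosα − U = 530·cos26.0° − 169 = 307.4 kN/m
Driving force T = W sinα = 530·sin26.0° = 232.3 kN/m
Resisting force R = c_j·L + N'·tanφ = 4·12.7 + 307.4·tan30.4° = 50.8 + 180.3 = 231.1 kN/m
FS = R / T = 231.1 / 232.3 = 0.995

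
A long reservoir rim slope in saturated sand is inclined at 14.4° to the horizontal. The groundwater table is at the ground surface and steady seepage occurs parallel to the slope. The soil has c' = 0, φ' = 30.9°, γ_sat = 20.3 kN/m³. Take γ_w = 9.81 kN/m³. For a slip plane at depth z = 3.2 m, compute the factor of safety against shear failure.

FS = 1.20

With seepage parallel to the slope and the water table at the surface, the effective normal stress on the slip plane uses the buoyant unit weight γ' = γ_sat − γ_w while the driving shear stress uses γ_sat:
FS = [c' + γ' z cos²β tanφ'] / [γ_sat z sinβ cosβ]
(For c' = 0 this reduces to FS = (γ'/γ_sat)·tanφ'/tanβ.)
γ' = 20.3 − 9.81 = 10.49 kN/m³
Numerator = 0.0 + 10.49·3.2·cos²14.4°·tan30.9° = 0.0 + 10.49·3.2·0.9382·0.5985 = 18.848 kPa
Denominator = 20.3·3.2·sin14.4°·cos14.4° = 20.3·3.2·0.2487·0.9686 = 15.647 kPa
FS = 18.848 / 15.647 = 1.205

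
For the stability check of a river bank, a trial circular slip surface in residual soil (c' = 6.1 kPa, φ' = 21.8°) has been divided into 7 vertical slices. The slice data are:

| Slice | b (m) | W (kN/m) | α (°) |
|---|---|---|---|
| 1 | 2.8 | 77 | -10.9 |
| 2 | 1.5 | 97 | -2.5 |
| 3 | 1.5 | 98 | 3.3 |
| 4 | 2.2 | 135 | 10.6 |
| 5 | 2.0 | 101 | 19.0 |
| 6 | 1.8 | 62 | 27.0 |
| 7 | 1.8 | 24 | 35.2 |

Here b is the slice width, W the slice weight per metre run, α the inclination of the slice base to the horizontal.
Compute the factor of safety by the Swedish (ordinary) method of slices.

Ordinary method of slices: FS = Σ[c'·Δl_i + (W_i cosα_i)·tanφ'] / Σ W_i sinα_i, with Δl_i = b_i / cosα_i.
Slice 1: Δl = 2.8/cos(-10.9°) = 2.851 m; N'_1 = 77·cos(-10.9°) = 75.6; c'Δl = 17.39; W sinα = -14.6
Slice 2: Δl = 1.5/cos(-2.5°) = 1.501 m; N'_2 = 97·cos(-2.5°) = 96.9; c'Δl = 9.16; W sinα = -4.2
Slice 3: Δl = 1.5/cos3.3° = 1.502 m; N'_3 = 98·cos3.3° = 97.8; c'Δl = 9.17; W sinα = 5.6
Slice 4: Δl = 2.2/cos10.6° = 2.238 m; N'_4 = 135·cos10.6° = 132.7; c'Δl = 13.65; W sinα = 24.8
Slice 5: Δl = 2.0/cos19.0° = 2.115 m; N'_5 = 101·cos19.0° = 95.5; c'Δl = 12.90; W sinα = 32.9
Slice 6: Δl = 1.8/cos27.0° = 2.020 m; N'_6 = 62·cos27.0° = 55.2; c'Δl = 12.32; W sinα = 28.1
Slice 7: Δl = 1.8/cos35.2° = 2.203 m; N'_7 = 24·cos35.2° = 19.6; c'Δl = 13.44; W sinα = 13.8
Σc'Δl = 88.0 kN/m; ΣN' = 573.4 kN/m; ΣW sinα = 86.5 kN/m
Resisting = 88.0 + 573.4·tan21.8° = 88.0 + 229.3 = 317.4 kN/m
FS = 317.4 / 86.5 = 3.667

FS = 3.67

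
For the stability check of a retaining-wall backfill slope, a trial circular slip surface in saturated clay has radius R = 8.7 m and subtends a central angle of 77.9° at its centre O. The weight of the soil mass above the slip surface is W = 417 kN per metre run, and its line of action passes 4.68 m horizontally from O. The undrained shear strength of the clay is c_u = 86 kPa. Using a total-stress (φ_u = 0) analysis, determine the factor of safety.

Taking moments about the centre O, the resisting moment is provided by the undrained shear strength acting along the arc:
Arc length L_a = R·θ = 8.7·(77.9°·π/180) = 8.7·1.3596 = 11.83 m
M_R = c_u·L_a·R = 86·11.83·8.7 = 8850.2 kN·m/m
M_D = W·d = 417·4.68 = 1951.6 kN·m/m
FS = M_R / M_D = 8850.2 / 1951.6 = 4.535

FS = 4.53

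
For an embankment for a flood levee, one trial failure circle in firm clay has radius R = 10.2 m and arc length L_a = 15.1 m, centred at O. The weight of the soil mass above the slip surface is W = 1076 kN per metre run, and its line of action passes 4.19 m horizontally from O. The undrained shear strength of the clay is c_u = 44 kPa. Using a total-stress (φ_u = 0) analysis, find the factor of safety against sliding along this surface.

FS = 1.50

Taking moments about the centre O, the resisting moment is provided by the undrained shear strength acting along the arc:
M_R = c_u·L_a·R = 44·15.10·10.2 = 6776.9 kN·m/m
M_D = W·d = 1076·4.19 = 4508.4 kN·m/m
FS = M_R / M_D = 6776.9 / 4508.4 = 1.503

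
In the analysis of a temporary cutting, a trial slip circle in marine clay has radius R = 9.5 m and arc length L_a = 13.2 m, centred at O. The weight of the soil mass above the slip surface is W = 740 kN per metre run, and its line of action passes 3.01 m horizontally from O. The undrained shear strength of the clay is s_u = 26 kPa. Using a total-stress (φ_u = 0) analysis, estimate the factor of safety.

Taking moments about the centre O, the resisting moment is provided by the undrained shear strength acting along the arc:
M_R = s_u·L_a·R = 26·13.20·9.5 = 3260.4 kN·m/m
M_D = W·d = 740·3.01 = 2227.4 kN·m/m
FS = M_R / M_D = 3260.4 / 2227.4 = 1.464

FS = 1.46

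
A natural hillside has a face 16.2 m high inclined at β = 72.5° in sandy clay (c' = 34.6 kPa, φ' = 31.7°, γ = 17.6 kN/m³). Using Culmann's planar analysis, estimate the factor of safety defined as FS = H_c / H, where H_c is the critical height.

H_c = (4c'/γ) · sinβ cosφ' / [1 − cos(β − φ')]
    = (4·34.6/17.6) · sin72.5°·cos31.7° / [1 − cos40.8°]
    = 7.864 · 0.8114 / 0.2430 = 26.26 m
FS = H_c / H = 26.26 / 16.2 = 1.621

FS = 1.62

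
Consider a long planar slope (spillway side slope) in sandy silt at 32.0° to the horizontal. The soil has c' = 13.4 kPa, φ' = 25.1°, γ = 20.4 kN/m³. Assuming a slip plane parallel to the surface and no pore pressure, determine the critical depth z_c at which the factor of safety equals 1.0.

z_c = 5.84 m

Setting FS = 1.00 in FS = [c' + γz cos²β tanφ'] / [γz sinβ cosβ] and solving for z:
z = c' / [γ cosβ (FS·sinβ − cosβ·tanφ')]
  = 13.4 / [20.4·cos32.0°·(1.00·sin32.0° − cos32.0°·tan25.1°)]
  = 13.4 / [20.4·0.8480·(1.00·0.5299 − 0.8480·0.4684)]
  = 13.4 / 2.2951 = 5.838 m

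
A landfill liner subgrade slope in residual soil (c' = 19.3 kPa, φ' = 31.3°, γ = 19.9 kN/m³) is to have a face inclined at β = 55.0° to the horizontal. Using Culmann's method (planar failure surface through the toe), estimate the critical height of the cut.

Culmann's analysis gives the critical failure plane at α_cr = (β + φ')/2 = (55.0 + 31.3)/2 = 43.1°, and the critical height
H_c = (4c'/γ) · sinβ cosφ' / [1 − cos(β − φ')]
    = (4·19.3/19.9) · sin55.0°·cos31.3° / [1 − cos(23.7°)]
    = 3.879 · 0.8192·0.8545 / [1 − 0.9157]
    = 3.879 · 0.6999 / 0.0843
    = 32.20 m

H_c = 32.20 m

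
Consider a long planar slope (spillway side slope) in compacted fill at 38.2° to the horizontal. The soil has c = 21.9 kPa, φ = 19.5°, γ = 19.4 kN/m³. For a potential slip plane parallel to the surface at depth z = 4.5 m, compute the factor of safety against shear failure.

FS = 0.97

For an infinite slope with a slip plane parallel to the surface (no pore pressure): FS = [c + γz cos²β tanφ] / [γz sinβ cosβ].
γz = 19.4·4.5 = 87.30 kN/m²
Numerator = 21.9 + 87.30·cos²38.2°·tan19.5° = 21.9 + 87.30·0.6176·0.3541 = 40.992 kPa
Denominator = 87.30·sin38.2°·cos38.2° = 87.30·0.6184·0.7859 = 42.426 kPa
FS = 40.992 / 42.426 = 0.966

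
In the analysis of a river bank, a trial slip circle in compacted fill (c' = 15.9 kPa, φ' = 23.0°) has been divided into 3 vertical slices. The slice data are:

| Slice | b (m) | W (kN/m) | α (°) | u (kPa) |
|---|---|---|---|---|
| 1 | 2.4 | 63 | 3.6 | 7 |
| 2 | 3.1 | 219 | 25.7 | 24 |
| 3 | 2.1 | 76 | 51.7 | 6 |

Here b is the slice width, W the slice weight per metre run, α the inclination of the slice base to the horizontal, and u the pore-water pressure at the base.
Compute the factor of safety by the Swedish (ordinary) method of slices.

Ordinary method of slices: FS = Σ[c'·Δl_i + (W_i cosα_i − u_i·Δl_i)·tanφ'] / Σ W_i sinα_i, with Δl_i = b_i / cosα_i.
Slice 1: Δl = 2.4/cos3.6° = 2.405 m; N'_1 = 63·cos3.6° − 7·2.405 = 46.0; c'Δl = 38.24; W sinα = 4.0
Slice 2: Δl = 3.1/cos25.7° = 3.440 m; N'_2 = 219·cos25.7° − 24·3.440 = 114.8; c'Δl = 54.70; W sinα = 95.0
Slice 3: Δl = 2.1/cos51.7° = 3.388 m; N'_3 = 76·cos51.7° − 6·3.388 = 26.8; c'Δl = 53.87; W sinα = 59.6
Σc'Δl = 146.8 kN/m; ΣN' = 187.6 kN/m; ΣW sinα = 158.6 kN/m
Resisting = 146.8 + 187.6·tan23.0° = 146.8 + 79.6 = 226.4 kN/m
FS = 226.4 / 158.6 = 1.428

FS = 1.43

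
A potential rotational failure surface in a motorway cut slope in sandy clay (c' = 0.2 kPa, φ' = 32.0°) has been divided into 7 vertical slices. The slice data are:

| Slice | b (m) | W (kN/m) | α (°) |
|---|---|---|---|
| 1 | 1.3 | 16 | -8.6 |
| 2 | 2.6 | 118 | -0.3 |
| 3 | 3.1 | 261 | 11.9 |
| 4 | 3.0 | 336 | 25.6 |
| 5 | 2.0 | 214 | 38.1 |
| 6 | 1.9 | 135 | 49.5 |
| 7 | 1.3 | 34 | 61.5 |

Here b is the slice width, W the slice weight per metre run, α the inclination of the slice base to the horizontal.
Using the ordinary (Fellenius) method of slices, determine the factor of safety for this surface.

FS = 1.32

Ordinary method of slices: FS = Σ[c'·Δl_i + (W_i cosα_i)·tanφ'] / Σ W_i sinα_i, with Δl_i = b_i / cosα_i.
Slice 1: Δl = 1.3/cos(-8.6°) = 1.315 m; N'_1 = 16·cos(-8.6°) = 15.8; c'Δl = 0.26; W sinα = -2.4
Slice 2: Δl = 2.6/cos(-0.3°) = 2.600 m; N'_2 = 118·cos(-0.3°) = 118.0; c'Δl = 0.52; W sinα = -0.6
Slice 3: Δl = 3.1/cos11.9° = 3.168 m; N'_3 = 261·cos11.9° = 255.4; c'Δl = 0.63; W sinα = 53.8
Slice 4: Δl = 3.0/cos25.6° = 3.327 m; N'_4 = 336·cos25.6° = 303.0; c'Δl = 0.67; W sinα = 145.2
Slice 5: Δl = 2.0/cos38.1° = 2.542 m; N'_5 = 214·cos38.1° = 168.4; c'Δl = 0.51; W sinα = 132.0
Slice 6: Δl = 1.9/cos49.5° = 2.926 m; N'_6 = 135·cos49.5° = 87.7; c'Δl = 0.59; W sinα = 102.7
Slice 7: Δl = 1.3/cos61.5° = 2.724 m; N'_7 = 34·cos61.5° = 16.2; c'Δl = 0.54; W sinα = 29.9
Σc'Δl = 3.7 kN/m; ΣN' = 964.5 kN/m; ΣW sinα = 460.6 kN/m
Resisting = 3.7 + 964.5·tan32.0° = 3.7 + 602.7 = 606.4 kN/m
FS = 606.4 / 460.6 = 1.317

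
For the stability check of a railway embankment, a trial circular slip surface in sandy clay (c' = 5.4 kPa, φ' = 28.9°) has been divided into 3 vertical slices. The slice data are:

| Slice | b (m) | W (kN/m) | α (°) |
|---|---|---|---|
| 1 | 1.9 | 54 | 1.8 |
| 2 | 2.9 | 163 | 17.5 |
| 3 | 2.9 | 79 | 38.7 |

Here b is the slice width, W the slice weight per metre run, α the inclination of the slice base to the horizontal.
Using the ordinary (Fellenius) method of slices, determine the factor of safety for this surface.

FS = 1.96

Ordinary method of slices: FS = Σ[c'·Δl_i + (W_i cosα_i)·tanφ'] / Σ W_i sinα_i, with Δl_i = b_i / cosα_i.
Slice 1: Δl = 1.9/cos1.8° = 1.901 m; N'_1 = 54·cos1.8° = 54.0; c'Δl = 10.27; W sinα = 1.7
Slice 2: Δl = 2.9/cos17.5° = 3.041 m; N'_2 = 163·cos17.5° = 155.5; c'Δl = 16.42; W sinα = 49.0
Slice 3: Δl = 2.9/cos38.7° = 3.716 m; N'_3 = 79·cos38.7° = 61.7; c'Δl = 20.07; W sinα = 49.4
Σc'Δl = 46.8 kN/m; ΣN' = 271.1 kN/m; ΣW sinα = 100.1 kN/m
Resisting = 46.8 + 271.1·tan28.9° = 46.8 + 149.6 = 196.4 kN/m
FS = 196.4 / 100.1 = 1.962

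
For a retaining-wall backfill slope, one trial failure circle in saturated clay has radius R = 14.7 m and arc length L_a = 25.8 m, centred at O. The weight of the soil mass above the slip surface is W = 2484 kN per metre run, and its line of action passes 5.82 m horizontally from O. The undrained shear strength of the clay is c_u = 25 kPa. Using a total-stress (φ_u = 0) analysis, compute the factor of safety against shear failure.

Taking moments about the centre O, the resisting moment is provided by the undrained shear strength acting along the arc:
M_R = c_u·L_a·R = 25·25.80·14.7 = 9481.5 kN·m/m
M_D = W·d = 2484·5.82 = 14456.9 kN·m/m
FS = M_R / M_D = 9481.5 / 14456.9 = 0.656

FS = 0.66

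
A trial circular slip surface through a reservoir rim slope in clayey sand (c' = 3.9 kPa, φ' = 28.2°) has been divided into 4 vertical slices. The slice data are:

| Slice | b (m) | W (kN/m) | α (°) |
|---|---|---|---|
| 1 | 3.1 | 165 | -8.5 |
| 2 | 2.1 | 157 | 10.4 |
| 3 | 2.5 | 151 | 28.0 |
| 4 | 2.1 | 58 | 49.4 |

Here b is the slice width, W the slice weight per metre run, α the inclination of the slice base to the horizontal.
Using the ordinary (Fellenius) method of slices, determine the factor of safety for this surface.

Ordinary method of slices: FS = Σ[c'·Δl_i + (W_i cosα_i)·tanφ'] / Σ W_i sinα_i, with Δl_i = b_i / cosα_i.
Slice 1: Δl = 3.1/cos(-8.5°) = 3.134 m; N'_1 = 165·cos(-8.5°) = 163.2; c'Δl = 12.22; W sinα = -24.4
Slice 2: Δl = 2.1/cos10.4° = 2.135 m; N'_2 = 157·cos10.4° = 154.4; c'Δl = 8.33; W sinα = 28.3
Slice 3: Δl = 2.5/cos28.0° = 2.831 m; N'_3 = 151·cos28.0° = 133.3; c'Δl = 11.04; W sinα = 70.9
Slice 4: Δl = 2.1/cos49.4° = 3.227 m; N'_4 = 58·cos49.4° = 37.7; c'Δl = 12.59; W sinα = 44.0
Σc'Δl = 44.2 kN/m; ΣN' = 488.7 kN/m; ΣW sinα = 118.9 kN/m
Resisting = 44.2 + 488.7·tan28.2° = 44.2 + 262.0 = 306.2 kN/m
FS = 306.2 / 118.9 = 2.576

FS = 2.58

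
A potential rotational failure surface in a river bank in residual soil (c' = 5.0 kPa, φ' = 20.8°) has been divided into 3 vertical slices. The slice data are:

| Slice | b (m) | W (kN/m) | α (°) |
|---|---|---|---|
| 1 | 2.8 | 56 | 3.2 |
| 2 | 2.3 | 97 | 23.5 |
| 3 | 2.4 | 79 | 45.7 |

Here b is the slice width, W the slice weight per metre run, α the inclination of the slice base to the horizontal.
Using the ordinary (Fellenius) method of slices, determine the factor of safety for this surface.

Ordinary method of slices: FS = Σ[c'·Δl_i + (W_i cosα_i)·tanφ'] / Σ W_i sinα_i, with Δl_i = b_i / cosα_i.
Slice 1: Δl = 2.8/cos3.2° = 2.804 m; N'_1 = 56·cos3.2° = 55.9; c'Δl = 14.02; W sinα = 3.1
Slice 2: Δl = 2.3/cos23.5° = 2.508 m; N'_2 = 97·cos23.5° = 89.0; c'Δl = 12.54; W sinα = 38.7
Slice 3: Δl = 2.4/cos45.7° = 3.436 m; N'_3 = 79·cos45.7° = 55.2; c'Δl = 17.18; W sinα = 56.5
Σc'Δl = 43.7 kN/m; ΣN' = 200.0 kN/m; ΣW sinα = 98.3 kN/m
Resisting = 43.7 + 200.0·tan20.8° = 43.7 + 76.0 = 119.7 kN/m
FS = 119.7 / 98.3 = 1.217

FS = 1.22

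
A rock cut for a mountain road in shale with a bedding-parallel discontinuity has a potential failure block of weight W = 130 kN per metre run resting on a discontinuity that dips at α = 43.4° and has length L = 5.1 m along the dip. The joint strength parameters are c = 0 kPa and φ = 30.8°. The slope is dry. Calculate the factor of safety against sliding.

Resolving the block weight along and normal to the plane and applying the Mohr–Coulomb strength on the joint:
N' = W cosα = 130·cos43.4° = 94.5 kN/m
Driving force T = W sinα = 130·sin43.4° = 89.3 kN/m
Resisting force R = c·L + N'·tanφ = 0·5.1 + 94.5·tan30.8° = 0.0 + 56.3 = 56.3 kN/m
FS = R / T = 56.3 / 89.3 = 0.630

FS = 0.63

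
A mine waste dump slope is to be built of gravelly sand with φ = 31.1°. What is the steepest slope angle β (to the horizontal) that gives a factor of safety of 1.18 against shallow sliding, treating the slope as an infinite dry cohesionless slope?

For an infinite dry cohesionless slope FS = tanφ/tanβ, so tanβ = tanφ / FS.
tanβ = tan31.1° / 1.18 = 0.6032 / 1.18 = 0.5112
β = arctan(0.5112) = 27.08°

β = 27.1°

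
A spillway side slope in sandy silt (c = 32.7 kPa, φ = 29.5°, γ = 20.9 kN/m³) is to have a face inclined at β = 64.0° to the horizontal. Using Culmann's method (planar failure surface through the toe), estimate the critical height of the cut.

H_c = 27.84 m

Culmann's analysis gives the critical failure plane at α_cr = (β + φ)/2 = (64.0 + 29.5)/2 = 46.8°, and the critical height
H_c = (4c/γ) · sinβ cosφ / [1 − cos(β − φ)]
    = (4·32.7/20.9) · sin64.0°·cos29.5° / [1 − cos(34.5°)]
    = 6.258 · 0.8988·0.8704 / [1 − 0.8241]
    = 6.258 · 0.7823 / 0.1759
    = 27.84 m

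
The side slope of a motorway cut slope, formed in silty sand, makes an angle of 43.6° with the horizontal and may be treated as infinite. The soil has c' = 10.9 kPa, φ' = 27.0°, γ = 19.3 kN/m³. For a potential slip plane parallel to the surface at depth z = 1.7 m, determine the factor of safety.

For an infinite slope with a slip plane parallel to the surface (no pore pressure): FS = [c' + γz cos²β tanφ'] / [γz sinβ cosβ].
γz = 19.3·1.7 = 32.81 kN/m²
Numerator = 10.9 + 32.81·cos²43.6°·tan27.0° = 10.9 + 32.81·0.5244·0.5095 = 19.667 kPa
Denominator = 32.81·sin43.6°·cos43.6° = 32.81·0.6896·0.7242 = 16.385 kPa
FS = 19.667 / 16.385 = 1.200

FS = 1.20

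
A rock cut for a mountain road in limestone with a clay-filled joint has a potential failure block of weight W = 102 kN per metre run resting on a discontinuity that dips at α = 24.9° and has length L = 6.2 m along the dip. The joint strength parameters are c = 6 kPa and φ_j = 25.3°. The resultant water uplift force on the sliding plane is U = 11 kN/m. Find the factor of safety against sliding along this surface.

Resolving the block weight along and normal to the plane and applying the Mohr–Coulomb strength on the joint:
N' = W cosα − U = 102·cos24.9° − 11 = 81.5 kN/m
Driving force T = W sinα = 102·sin24.9° = 42.9 kN/m
Resisting force R = c·L + N'·tanφ_j = 6·6.2 + 81.5·tan25.3° = 37.2 + 38.5 = 75.7 kN/m
FS = R / T = 75.7 / 42.9 = 1.763

FS = 1.76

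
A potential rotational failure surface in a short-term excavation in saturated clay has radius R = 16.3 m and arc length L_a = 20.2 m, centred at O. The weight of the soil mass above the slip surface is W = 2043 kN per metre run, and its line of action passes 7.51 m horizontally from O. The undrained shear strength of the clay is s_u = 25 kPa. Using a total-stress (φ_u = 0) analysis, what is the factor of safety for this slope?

Taking moments about the centre O, the resisting moment is provided by the undrained shear strength acting along the arc:
M_R = s_u·L_a·R = 25·20.20·16.3 = 8231.5 kN·m/m
M_D = W·d = 2043·7.51 = 15342.9 kN·m/m
FS = M_R / M_D = 8231.5 / 15342.9 = 0.537

FS = 0.54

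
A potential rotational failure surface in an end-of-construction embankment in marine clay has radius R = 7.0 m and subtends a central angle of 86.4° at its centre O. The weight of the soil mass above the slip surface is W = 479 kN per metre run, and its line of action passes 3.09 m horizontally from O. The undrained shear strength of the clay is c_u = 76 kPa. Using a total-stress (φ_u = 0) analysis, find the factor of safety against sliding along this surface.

FS = 3.79

Taking moments about the centre O, the resisting moment is provided by the undrained shear strength acting along the arc:
Arc length L_a = R·θ = 7.0·(86.4°·π/180) = 7.0·1.5080 = 10.56 m
M_R = c_u·L_a·R = 76·10.56·7.0 = 5615.7 kN·m/m
M_D = W·d = 479·3.09 = 1480.1 kN·m/m
FS = M_R / M_D = 5615.7 / 1480.1 = 3.794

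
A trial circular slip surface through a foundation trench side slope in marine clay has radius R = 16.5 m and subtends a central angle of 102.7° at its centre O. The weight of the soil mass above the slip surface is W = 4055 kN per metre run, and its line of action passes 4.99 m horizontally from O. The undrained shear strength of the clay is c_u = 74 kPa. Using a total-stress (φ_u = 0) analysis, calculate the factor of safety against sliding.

FS = 1.78

Taking moments about the centre O, the resisting moment is provided by the undrained shear strength acting along the arc:
Arc length L_a = R·θ = 16.5·(102.7°·π/180) = 16.5·1.7925 = 29.58 m
M_R = c_u·L_a·R = 74·29.58·16.5 = 36111.7 kN·m/m
M_D = W·d = 4055·4.99 = 20234.5 kN·m/m
FS = M_R / M_D = 36111.7 / 20234.5 = 1.785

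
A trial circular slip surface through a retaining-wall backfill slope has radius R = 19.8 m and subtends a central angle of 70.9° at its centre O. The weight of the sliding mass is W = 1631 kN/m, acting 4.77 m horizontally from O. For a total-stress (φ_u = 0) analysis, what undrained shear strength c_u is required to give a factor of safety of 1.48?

c_u = 23.7 kPa

FS = c_u·L_a·R / (W·d), so c_u = FS·W·d / (L_a·R).
Arc length L_a = R·θ = 19.8·(70.9°·π/180) = 19.8·1.2374 = 24.50 m
c_u = 1.48·1631·4.77 / (24.50·19.8) = 11514.2 / 485.13 = 23.73 kPa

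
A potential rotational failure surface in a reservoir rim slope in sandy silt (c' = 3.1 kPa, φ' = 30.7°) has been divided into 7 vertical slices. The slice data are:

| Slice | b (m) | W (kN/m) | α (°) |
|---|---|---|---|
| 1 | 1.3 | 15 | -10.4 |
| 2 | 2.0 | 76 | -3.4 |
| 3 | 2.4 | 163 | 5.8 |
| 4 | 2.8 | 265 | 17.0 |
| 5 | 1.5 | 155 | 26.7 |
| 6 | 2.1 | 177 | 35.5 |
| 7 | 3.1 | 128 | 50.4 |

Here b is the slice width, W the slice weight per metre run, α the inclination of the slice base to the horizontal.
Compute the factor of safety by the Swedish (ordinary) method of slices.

FS = 1.60

Ordinary method of slices: FS = Σ[c'·Δl_i + (W_i cosα_i)·tanφ'] / Σ W_i sinα_i, with Δl_i = b_i / cosα_i.
Slice 1: Δl = 1.3/cos(-10.4°) = 1.322 m; N'_1 = 15·cos(-10.4°) = 14.8; c'Δl = 4.10; W sinα = -2.7
Slice 2: Δl = 2.0/cos(-3.4°) = 2.004 m; N'_2 = 76·cos(-3.4°) = 75.9; c'Δl = 6.21; W sinα = -4.5
Slice 3: Δl = 2.4/cos5.8° = 2.412 m; N'_3 = 163·cos5.8° = 162.2; c'Δl = 7.48; W sinα = 16.5
Slice 4: Δl = 2.8/cos17.0° = 2.928 m; N'_4 = 265·cos17.0° = 253.4; c'Δl = 9.08; W sinα = 77.5
Slice 5: Δl = 1.5/cos26.7° = 1.679 m; N'_5 = 155·cos26.7° = 138.5; c'Δl = 5.21; W sinα = 69.6
Slice 6: Δl = 2.1/cos35.5° = 2.579 m; N'_6 = 177·cos35.5° = 144.1; c'Δl = 8.00; W sinα = 102.8
Slice 7: Δl = 3.1/cos50.4° = 4.863 m; N'_7 = 128·cos50.4° = 81.6; c'Δl = 15.08; W sinα = 98.6
Σc'Δl = 55.1 kN/m; ΣN' = 870.4 kN/m; ΣW sinα = 357.8 kN/m
Resisting = 55.1 + 870.4·tan30.7° = 55.1 + 516.8 = 571.9 kN/m
FS = 571.9 / 357.8 = 1.598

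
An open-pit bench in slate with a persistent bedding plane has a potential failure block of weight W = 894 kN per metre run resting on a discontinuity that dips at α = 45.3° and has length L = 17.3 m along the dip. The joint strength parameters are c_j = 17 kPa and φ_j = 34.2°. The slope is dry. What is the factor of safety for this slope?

FS = 1.14

Resolving the block weight along and normal to the plane and applying the Mohr–Coulomb strength on the joint:
N' = W cosα = 894·cos45.3° = 628.8 kN/m
Driving force T = W sinα = 894·sin45.3° = 635.5 kN/m
Resisting force R = c_j·L + N'·tanφ_j = 17·17.3 + 628.8·tan34.2° = 294.1 + 427.4 = 721.5 kN/m
FS = R / T = 721.5 / 635.5 = 1.135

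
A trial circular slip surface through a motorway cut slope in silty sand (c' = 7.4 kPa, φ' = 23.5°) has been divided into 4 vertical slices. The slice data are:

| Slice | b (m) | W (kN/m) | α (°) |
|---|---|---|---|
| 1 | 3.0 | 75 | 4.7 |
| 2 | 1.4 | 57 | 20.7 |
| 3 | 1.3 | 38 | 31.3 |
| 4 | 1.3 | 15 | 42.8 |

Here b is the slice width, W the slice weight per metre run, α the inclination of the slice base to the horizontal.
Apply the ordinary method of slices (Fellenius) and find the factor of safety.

Ordinary method of slices: FS = Σ[c'·Δl_i + (W_i cosα_i)·tanφ'] / Σ W_i sinα_i, with Δl_i = b_i / cosα_i.
Slice 1: Δl = 3.0/cos4.7° = 3.010 m; N'_1 = 75·cos4.7° = 74.7; c'Δl = 22.27; W sinα = 6.1
Slice 2: Δl = 1.4/cos20.7° = 1.497 m; N'_2 = 57·cos20.7° = 53.3; c'Δl = 11.07; W sinα = 20.1
Slice 3: Δl = 1.3/cos31.3° = 1.521 m; N'_3 = 38·cos31.3° = 32.5; c'Δl = 11.26; W sinα = 19.7
Slice 4: Δl = 1.3/cos42.8° = 1.772 m; N'_4 = 15·cos42.8° = 11.0; c'Δl = 13.11; W sinα = 10.2
Σc'Δl = 57.7 kN/m; ΣN' = 171.5 kN/m; ΣW sinα = 56.2 kN/m
Resisting = 57.7 + 171.5·tan23.5° = 57.7 + 74.6 = 132.3 kN/m
FS = 132.3 / 56.2 = 2.353

FS = 2.35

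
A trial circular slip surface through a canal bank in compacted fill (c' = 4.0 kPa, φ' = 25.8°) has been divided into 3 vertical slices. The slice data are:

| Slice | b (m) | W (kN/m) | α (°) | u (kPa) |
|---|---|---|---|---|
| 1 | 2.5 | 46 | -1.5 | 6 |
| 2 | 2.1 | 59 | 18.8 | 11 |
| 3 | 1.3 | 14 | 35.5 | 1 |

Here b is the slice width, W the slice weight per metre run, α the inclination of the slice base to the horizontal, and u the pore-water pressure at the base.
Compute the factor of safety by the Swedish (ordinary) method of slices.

FS = 2.32

Ordinary method of slices: FS = Σ[c'·Δl_i + (W_i cosα_i − u_i·Δl_i)·tanφ'] / Σ W_i sinα_i, with Δl_i = b_i / cosα_i.
Slice 1: Δl = 2.5/cos(-1.5°) = 2.501 m; N'_1 = 46·cos(-1.5°) − 6·2.501 = 31.0; c'Δl = 10.00; W sinα = -1.2
Slice 2: Δl = 2.1/cos18.8° = 2.218 m; N'_2 = 59·cos18.8° − 11·2.218 = 31.5; c'Δl = 8.87; W sinα = 19.0
Slice 3: Δl = 1.3/cos35.5° = 1.597 m; N'_3 = 14·cos35.5° − 1·1.597 = 9.8; c'Δl = 6.39; W sinα = 8.1
Σc'Δl = 25.3 kN/m; ΣN' = 72.2 kN/m; ΣW sinα = 25.9 kN/m
Resisting = 25.3 + 72.2·tan25.8° = 25.3 + 34.9 = 60.2 kN/m
FS = 60.2 / 25.9 = 2.320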